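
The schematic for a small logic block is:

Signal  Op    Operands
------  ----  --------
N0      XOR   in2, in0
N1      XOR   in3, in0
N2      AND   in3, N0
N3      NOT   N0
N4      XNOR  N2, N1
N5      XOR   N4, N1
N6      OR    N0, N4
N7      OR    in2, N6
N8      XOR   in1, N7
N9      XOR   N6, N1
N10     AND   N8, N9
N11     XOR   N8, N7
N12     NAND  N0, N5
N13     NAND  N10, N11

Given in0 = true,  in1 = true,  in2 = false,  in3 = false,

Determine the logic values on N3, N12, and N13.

N0 = in2 XOR in0 = false XOR true = true
N1 = in3 XOR in0 = false XOR true = true
N2 = in3 AND N0 = false AND true = false
N3 = NOT N0 = NOT true = false
N4 = N2 XNOR N1 = false XNOR true = false
N5 = N4 XOR N1 = false XOR true = true
N6 = N0 OR N4 = true OR false = true
N7 = in2 OR N6 = false OR true = true
N8 = in1 XOR N7 = true XOR true = false
N9 = N6 XOR N1 = true XOR true = false
N10 = N8 AND N9 = false AND false = false
N11 = N8 XOR N7 = false XOR true = true
N12 = N0 NAND N5 = true NAND true = false
N13 = N10 NAND N11 = false NAND true = true

N3 = false  N12 = false  N13 = true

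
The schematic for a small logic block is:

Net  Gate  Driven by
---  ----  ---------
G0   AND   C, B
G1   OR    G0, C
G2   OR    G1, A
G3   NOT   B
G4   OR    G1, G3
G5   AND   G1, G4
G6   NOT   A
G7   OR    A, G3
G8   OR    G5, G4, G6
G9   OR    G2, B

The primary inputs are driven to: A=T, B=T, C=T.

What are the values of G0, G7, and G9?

G0 = T  G7 = T  G9 = T

G0 = C AND B = T AND T = T
G1 = G0 OR C = T OR T = T
G2 = G1 OR A = T OR T = T
G3 = NOT B = NOT T = F
G7 = A OR G3 = T OR F = T
G9 = G2 OR B = T OR T = T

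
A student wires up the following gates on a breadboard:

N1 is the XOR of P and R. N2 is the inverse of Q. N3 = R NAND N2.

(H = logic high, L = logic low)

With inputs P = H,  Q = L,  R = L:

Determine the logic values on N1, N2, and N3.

N1 = H  N2 = H  N3 = H

N1 = P XOR R = H XOR L = H
N2 = NOT Q = NOT L = H
N3 = R NAND N2 = L NAND H = H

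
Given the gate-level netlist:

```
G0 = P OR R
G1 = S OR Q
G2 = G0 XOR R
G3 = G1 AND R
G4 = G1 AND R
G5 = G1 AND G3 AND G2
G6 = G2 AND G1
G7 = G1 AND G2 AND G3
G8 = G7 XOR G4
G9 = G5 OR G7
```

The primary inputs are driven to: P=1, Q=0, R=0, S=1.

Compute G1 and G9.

G1 = 1; G9 = 0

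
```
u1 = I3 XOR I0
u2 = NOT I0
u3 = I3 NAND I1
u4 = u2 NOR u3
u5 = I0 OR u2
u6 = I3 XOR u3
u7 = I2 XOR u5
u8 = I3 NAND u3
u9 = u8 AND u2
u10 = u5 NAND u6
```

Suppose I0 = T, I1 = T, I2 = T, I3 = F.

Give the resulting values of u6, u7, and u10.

u6 = T, u7 = F, u10 = F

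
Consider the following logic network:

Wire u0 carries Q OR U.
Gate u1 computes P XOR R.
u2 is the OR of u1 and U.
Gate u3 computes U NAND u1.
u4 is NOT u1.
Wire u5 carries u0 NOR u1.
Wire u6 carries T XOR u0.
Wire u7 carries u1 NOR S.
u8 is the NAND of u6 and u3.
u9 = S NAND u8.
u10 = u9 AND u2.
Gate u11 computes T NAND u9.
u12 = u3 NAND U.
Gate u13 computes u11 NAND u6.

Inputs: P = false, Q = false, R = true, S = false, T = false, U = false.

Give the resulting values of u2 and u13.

u2 = true; u13 = true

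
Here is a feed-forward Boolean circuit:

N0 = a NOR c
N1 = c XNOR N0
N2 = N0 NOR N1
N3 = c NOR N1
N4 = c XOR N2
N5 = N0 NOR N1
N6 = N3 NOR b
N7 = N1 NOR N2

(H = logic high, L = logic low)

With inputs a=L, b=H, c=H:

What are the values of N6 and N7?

N6 = L; N7 = L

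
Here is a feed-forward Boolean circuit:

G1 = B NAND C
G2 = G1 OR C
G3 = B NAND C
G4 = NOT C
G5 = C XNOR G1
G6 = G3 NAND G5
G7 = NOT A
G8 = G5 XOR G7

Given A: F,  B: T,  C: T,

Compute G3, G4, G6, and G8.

G3 = F  G4 = F  G6 = T  G8 = T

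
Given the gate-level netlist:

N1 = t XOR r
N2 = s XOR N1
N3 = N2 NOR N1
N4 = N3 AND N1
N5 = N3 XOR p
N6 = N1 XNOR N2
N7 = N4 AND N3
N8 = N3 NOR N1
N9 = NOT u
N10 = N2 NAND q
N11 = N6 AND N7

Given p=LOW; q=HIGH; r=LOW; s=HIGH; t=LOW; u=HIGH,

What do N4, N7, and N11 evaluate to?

N4 = LOW; N7 = LOW; N11 = LOW

N1 = t XOR r = LOW XOR LOW = LOW
N2 = s XOR N1 = HIGH XOR LOW = HIGH
N3 = N2 NOR N1 = HIGH NOR LOW = LOW
N4 = N3 AND N1 = LOW AND LOW = LOW
N6 = N1 XNOR N2 = LOW XNOR HIGH = LOW
N7 = N4 AND N3 = LOW AND LOW = LOW
N11 = N6 AND N7 = LOW AND LOW = LOW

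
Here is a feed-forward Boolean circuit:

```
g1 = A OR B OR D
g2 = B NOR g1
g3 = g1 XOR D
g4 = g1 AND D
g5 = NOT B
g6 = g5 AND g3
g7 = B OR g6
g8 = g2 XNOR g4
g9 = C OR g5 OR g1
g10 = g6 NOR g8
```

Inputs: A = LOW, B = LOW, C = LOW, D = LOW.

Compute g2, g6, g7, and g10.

g2 = HIGH, g6 = LOW, g7 = LOW, g10 = HIGH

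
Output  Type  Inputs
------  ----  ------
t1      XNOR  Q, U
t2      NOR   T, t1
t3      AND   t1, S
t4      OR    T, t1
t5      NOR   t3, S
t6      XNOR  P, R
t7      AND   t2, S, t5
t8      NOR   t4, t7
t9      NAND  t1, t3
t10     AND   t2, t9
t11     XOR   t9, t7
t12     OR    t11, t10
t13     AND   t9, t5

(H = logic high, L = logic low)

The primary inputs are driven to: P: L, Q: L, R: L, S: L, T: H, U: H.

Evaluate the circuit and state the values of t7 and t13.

t1 = Q XNOR U = L XNOR H = L
t2 = T NOR t1 = H NOR L = L
t3 = t1 AND S = L AND L = L
t5 = t3 NOR S = L NOR L = H
t7 = t2 AND S AND t5 = L AND L AND H = L
t9 = t1 NAND t3 = L NAND L = H
t13 = t9 AND t5 = H AND H = H

t7 = L; t13 = H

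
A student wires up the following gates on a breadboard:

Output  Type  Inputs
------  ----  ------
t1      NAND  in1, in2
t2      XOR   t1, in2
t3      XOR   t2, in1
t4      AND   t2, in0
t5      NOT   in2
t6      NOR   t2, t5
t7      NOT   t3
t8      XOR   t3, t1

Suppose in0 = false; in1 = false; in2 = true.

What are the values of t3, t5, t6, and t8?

t3 = false; t5 = false; t6 = true; t8 = true

t1 = in1 NAND in2 = false NAND true = true
t2 = t1 XOR in2 = true XOR true = false
t3 = t2 XOR in1 = false XOR false = false
t5 = NOT in2 = NOT true = false
t6 = t2 NOR t5 = false NOR false = true
t8 = t3 XOR t1 = false XOR true = true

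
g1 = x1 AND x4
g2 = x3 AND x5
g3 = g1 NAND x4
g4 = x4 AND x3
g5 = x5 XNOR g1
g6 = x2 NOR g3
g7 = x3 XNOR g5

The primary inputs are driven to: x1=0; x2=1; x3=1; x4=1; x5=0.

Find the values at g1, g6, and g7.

g1 = 0; g6 = 0; g7 = 1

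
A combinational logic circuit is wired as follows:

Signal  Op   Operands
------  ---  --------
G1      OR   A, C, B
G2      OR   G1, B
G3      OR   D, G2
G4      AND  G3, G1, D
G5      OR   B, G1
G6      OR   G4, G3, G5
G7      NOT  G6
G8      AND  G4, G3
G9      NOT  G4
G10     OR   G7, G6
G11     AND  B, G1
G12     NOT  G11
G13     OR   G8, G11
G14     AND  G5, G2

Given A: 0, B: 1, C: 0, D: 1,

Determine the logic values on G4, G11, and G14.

G4 = 1  G11 = 1  G14 = 1

G1 = A OR C OR B = 0 OR 0 OR 1 = 1
G2 = G1 OR B = 1 OR 1 = 1
G3 = D OR G2 = 1 OR 1 = 1
G4 = G3 AND G1 AND D = 1 AND 1 AND 1 = 1
G5 = B OR G1 = 1 OR 1 = 1
G11 = B AND G1 = 1 AND 1 = 1
G14 = G5 AND G2 = 1 AND 1 = 1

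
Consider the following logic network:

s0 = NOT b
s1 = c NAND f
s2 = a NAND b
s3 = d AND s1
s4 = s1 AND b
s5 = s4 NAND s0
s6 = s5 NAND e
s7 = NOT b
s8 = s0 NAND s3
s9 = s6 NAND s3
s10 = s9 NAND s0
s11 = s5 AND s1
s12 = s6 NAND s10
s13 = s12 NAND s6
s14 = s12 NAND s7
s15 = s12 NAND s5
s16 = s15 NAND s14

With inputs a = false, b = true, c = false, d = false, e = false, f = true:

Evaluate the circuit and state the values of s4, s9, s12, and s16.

s0 = NOT b = NOT true = false
s1 = c NAND f = false NAND true = true
s3 = d AND s1 = false AND true = false
s4 = s1 AND b = true AND true = true
s5 = s4 NAND s0 = true NAND false = true
s6 = s5 NAND e = true NAND false = true
s7 = NOT b = NOT true = false
s9 = s6 NAND s3 = true NAND false = true
s10 = s9 NAND s0 = true NAND false = true
s12 = s6 NAND s10 = true NAND true = false
s14 = s12 NAND s7 = false NAND false = true
s15 = s12 NAND s5 = false NAND true = true
s16 = s15 NAND s14 = true NAND true = false

s4 = true, s9 = true, s12 = false, s16 = false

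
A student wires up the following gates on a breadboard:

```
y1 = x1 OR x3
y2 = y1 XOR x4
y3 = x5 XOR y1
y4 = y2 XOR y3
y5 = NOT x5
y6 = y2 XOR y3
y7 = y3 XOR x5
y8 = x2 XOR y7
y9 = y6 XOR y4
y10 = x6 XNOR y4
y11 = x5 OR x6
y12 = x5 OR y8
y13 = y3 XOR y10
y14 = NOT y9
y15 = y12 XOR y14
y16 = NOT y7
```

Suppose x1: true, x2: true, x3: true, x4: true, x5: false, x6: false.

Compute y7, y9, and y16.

y1 = x1 OR x3 = true OR true = true
y2 = y1 XOR x4 = true XOR true = false
y3 = x5 XOR y1 = false XOR true = true
y4 = y2 XOR y3 = false XOR true = true
y6 = y2 XOR y3 = false XOR true = true
y7 = y3 XOR x5 = true XOR false = true
y9 = y6 XOR y4 = true XOR true = false
y16 = NOT y7 = NOT true = false

y7 = true, y9 = false, y16 = false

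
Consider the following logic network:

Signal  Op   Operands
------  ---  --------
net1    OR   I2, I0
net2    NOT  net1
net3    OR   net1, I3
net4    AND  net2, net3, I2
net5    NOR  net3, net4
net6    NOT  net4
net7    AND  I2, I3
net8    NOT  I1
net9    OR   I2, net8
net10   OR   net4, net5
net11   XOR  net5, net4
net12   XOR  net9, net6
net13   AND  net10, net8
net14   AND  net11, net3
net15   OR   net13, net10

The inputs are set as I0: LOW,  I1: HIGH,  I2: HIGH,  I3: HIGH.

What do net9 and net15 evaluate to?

net9 = HIGH; net15 = LOW

net1 = I2 OR I0 = HIGH OR LOW = HIGH
net2 = NOT net1 = NOT HIGH = LOW
net3 = net1 OR I3 = HIGH OR HIGH = HIGH
net4 = net2 AND net3 AND I2 = LOW AND HIGH AND HIGH = LOW
net5 = net3 NOR net4 = HIGH NOR LOW = LOW
net8 = NOT I1 = NOT HIGH = LOW
net9 = I2 OR net8 = HIGH OR LOW = HIGH
net10 = net4 OR net5 = LOW OR LOW = LOW
net13 = net10 AND net8 = LOW AND LOW = LOW
net15 = net13 OR net10 = LOW OR LOW = LOW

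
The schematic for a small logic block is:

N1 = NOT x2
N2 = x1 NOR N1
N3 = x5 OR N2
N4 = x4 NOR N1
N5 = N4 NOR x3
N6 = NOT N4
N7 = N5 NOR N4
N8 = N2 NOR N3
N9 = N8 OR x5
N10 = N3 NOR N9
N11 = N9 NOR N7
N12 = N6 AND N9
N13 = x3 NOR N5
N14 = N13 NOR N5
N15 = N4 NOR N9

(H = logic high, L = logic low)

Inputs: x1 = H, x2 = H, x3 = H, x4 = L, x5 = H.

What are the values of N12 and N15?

N12 = L; N15 = L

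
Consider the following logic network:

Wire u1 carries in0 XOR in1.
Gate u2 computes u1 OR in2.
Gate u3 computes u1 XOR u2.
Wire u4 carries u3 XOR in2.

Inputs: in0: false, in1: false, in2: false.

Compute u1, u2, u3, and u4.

u1 = false, u2 = false, u3 = false, u4 = false

u1 = in0 XOR in1 = false XOR false = false
u2 = u1 OR in2 = false OR false = false
u3 = u1 XOR u2 = false XOR false = false
u4 = u3 XOR in2 = false XOR false = false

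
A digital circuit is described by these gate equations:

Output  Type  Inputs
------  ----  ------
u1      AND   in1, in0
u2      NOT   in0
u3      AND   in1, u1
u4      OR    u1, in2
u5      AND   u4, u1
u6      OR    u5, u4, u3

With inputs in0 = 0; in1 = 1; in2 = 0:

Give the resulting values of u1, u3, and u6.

u1 = in1 AND in0 = 1 AND 0 = 0
u3 = in1 AND u1 = 1 AND 0 = 0
u4 = u1 OR in2 = 0 OR 0 = 0
u5 = u4 AND u1 = 0 AND 0 = 0
u6 = u5 OR u4 OR u3 = 0 OR 0 OR 0 = 0

u1 = 0  u3 = 0  u6 = 0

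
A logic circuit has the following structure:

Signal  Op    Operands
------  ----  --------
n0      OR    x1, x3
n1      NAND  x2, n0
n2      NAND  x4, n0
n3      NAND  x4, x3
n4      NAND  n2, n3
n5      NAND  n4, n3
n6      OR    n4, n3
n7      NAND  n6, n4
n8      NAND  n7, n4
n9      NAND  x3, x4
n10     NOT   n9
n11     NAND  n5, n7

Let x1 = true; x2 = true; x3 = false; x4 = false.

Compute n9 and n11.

n9 = true, n11 = false

n0 = x1 OR x3 = true OR false = true
n2 = x4 NAND n0 = false NAND true = true
n3 = x4 NAND x3 = false NAND false = true
n4 = n2 NAND n3 = true NAND true = false
n5 = n4 NAND n3 = false NAND true = true
n6 = n4 OR n3 = false OR true = true
n7 = n6 NAND n4 = true NAND false = true
n9 = x3 NAND x4 = false NAND false = true
n11 = n5 NAND n7 = true NAND true = false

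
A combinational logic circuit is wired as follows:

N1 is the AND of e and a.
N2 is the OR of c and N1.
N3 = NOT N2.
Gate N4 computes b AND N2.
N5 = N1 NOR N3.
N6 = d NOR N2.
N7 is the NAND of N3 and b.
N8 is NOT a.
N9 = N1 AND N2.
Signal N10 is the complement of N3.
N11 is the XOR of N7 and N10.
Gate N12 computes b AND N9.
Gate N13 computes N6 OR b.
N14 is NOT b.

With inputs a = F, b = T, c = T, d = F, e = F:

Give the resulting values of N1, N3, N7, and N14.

N1 = F; N3 = F; N7 = T; N14 = F

N1 = e AND a = F AND F = F
N2 = c OR N1 = T OR F = T
N3 = NOT N2 = NOT T = F
N7 = N3 NAND b = F NAND T = T
N14 = NOT b = NOT T = F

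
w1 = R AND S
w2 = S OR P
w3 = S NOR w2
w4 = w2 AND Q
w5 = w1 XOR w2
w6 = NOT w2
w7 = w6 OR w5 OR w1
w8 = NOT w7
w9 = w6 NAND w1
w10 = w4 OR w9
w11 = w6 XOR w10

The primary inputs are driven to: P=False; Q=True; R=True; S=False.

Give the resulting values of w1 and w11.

w1 = R AND S = True AND False = False
w2 = S OR P = False OR False = False
w4 = w2 AND Q = False AND True = False
w6 = NOT w2 = NOT False = True
w9 = w6 NAND w1 = True NAND False = True
w10 = w4 OR w9 = False OR True = True
w11 = w6 XOR w10 = True XOR True = False

w1 = False, w11 = False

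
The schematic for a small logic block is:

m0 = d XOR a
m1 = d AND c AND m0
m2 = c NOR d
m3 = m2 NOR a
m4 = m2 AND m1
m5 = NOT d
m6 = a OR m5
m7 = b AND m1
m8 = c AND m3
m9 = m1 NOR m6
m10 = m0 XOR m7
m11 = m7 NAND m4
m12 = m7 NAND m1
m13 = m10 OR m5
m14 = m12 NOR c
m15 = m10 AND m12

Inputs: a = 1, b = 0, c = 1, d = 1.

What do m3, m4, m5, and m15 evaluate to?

m3 = 0; m4 = 0; m5 = 0; m15 = 0

m0 = d XOR a = 1 XOR 1 = 0
m1 = d AND c AND m0 = 1 AND 1 AND 0 = 0
m2 = c NOR d = 1 NOR 1 = 0
m3 = m2 NOR a = 0 NOR 1 = 0
m4 = m2 AND m1 = 0 AND 0 = 0
m5 = NOT d = NOT 1 = 0
m7 = b AND m1 = 0 AND 0 = 0
m10 = m0 XOR m7 = 0 XOR 0 = 0
m12 = m7 NAND m1 = 0 NAND 0 = 1
m15 = m10 AND m12 = 0 AND 1 = 0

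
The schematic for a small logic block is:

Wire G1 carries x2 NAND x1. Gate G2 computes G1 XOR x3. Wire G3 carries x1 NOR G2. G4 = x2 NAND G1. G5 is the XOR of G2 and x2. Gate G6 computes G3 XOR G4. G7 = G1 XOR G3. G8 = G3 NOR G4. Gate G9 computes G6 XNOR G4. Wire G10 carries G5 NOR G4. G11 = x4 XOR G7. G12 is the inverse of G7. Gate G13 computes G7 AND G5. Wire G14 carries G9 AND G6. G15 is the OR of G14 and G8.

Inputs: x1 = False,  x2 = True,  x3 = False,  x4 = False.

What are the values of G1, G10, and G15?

G1 = True, G10 = True, G15 = True

G1 = x2 NAND x1 = True NAND False = True
G2 = G1 XOR x3 = True XOR False = True
G3 = x1 NOR G2 = False NOR True = False
G4 = x2 NAND G1 = True NAND True = False
G5 = G2 XOR x2 = True XOR True = False
G6 = G3 XOR G4 = False XOR False = False
G8 = G3 NOR G4 = False NOR False = True
G9 = G6 XNOR G4 = False XNOR False = True
G10 = G5 NOR G4 = False NOR False = True
G14 = G9 AND G6 = True AND False = False
G15 = G14 OR G8 = False OR True = True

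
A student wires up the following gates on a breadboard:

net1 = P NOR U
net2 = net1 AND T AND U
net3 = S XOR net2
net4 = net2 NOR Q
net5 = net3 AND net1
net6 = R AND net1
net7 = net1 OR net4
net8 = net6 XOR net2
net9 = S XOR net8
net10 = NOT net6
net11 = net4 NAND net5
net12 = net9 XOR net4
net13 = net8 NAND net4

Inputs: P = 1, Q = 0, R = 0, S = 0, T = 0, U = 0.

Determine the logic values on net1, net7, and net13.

net1 = 0, net7 = 1, net13 = 1

net1 = P NOR U = 1 NOR 0 = 0
net2 = net1 AND T AND U = 0 AND 0 AND 0 = 0
net4 = net2 NOR Q = 0 NOR 0 = 1
net6 = R AND net1 = 0 AND 0 = 0
net7 = net1 OR net4 = 0 OR 1 = 1
net8 = net6 XOR net2 = 0 XOR 0 = 0
net13 = net8 NAND net4 = 0 NAND 1 = 1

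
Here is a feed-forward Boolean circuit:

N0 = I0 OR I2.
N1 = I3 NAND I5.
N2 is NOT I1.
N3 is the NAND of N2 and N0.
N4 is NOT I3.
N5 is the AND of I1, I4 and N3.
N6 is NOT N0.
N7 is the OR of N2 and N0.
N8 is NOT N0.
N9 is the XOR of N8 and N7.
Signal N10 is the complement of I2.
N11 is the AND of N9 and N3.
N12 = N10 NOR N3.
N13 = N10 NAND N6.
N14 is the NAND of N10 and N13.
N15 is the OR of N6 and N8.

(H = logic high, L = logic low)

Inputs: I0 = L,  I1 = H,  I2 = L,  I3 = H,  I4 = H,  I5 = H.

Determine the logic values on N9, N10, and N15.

N9 = H, N10 = H, N15 = H

N0 = I0 OR I2 = L OR L = L
N2 = NOT I1 = NOT H = L
N6 = NOT N0 = NOT L = H
N7 = N2 OR N0 = L OR L = L
N8 = NOT N0 = NOT L = H
N9 = N8 XOR N7 = H XOR L = H
N10 = NOT I2 = NOT L = H
N15 = N6 OR N8 = H OR H = H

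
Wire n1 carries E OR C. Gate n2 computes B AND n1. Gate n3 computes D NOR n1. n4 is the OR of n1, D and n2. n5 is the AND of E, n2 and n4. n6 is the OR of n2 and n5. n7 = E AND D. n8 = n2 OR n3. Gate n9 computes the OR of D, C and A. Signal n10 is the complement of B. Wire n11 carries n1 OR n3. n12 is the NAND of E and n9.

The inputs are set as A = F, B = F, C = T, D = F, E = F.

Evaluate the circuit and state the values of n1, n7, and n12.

n1 = T; n7 = F; n12 = T

n1 = E OR C = F OR T = T
n7 = E AND D = F AND F = F
n9 = D OR C OR A = F OR T OR F = T
n12 = E NAND n9 = F NAND T = T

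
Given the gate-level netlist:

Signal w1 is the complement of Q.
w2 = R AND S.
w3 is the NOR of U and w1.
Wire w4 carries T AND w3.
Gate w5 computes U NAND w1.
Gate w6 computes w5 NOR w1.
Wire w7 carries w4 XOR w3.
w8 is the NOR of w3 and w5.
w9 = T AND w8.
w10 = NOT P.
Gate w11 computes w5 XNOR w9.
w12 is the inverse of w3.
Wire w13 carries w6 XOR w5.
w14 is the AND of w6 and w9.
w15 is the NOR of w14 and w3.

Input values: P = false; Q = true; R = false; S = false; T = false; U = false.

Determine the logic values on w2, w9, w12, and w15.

w2 = false, w9 = false, w12 = false, w15 = false

w1 = NOT Q = NOT true = false
w2 = R AND S = false AND false = false
w3 = U NOR w1 = false NOR false = true
w5 = U NAND w1 = false NAND false = true
w6 = w5 NOR w1 = true NOR false = false
w8 = w3 NOR w5 = true NOR true = false
w9 = T AND w8 = false AND false = false
w12 = NOT w3 = NOT true = false
w14 = w6 AND w9 = false AND false = false
w15 = w14 NOR w3 = false NOR true = false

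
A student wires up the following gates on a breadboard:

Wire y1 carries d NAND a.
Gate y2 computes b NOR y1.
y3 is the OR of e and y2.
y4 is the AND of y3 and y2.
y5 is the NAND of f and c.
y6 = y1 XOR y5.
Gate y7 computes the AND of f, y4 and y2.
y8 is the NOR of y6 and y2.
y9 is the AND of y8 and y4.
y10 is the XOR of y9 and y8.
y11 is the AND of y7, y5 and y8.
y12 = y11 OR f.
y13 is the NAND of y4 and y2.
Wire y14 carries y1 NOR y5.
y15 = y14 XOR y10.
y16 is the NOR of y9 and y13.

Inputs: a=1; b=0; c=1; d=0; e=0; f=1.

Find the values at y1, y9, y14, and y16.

y1 = 1  y9 = 0  y14 = 0  y16 = 0

y1 = d NAND a = 0 NAND 1 = 1
y2 = b NOR y1 = 0 NOR 1 = 0
y3 = e OR y2 = 0 OR 0 = 0
y4 = y3 AND y2 = 0 AND 0 = 0
y5 = f NAND c = 1 NAND 1 = 0
y6 = y1 XOR y5 = 1 XOR 0 = 1
y8 = y6 NOR y2 = 1 NOR 0 = 0
y9 = y8 AND y4 = 0 AND 0 = 0
y13 = y4 NAND y2 = 0 NAND 0 = 1
y14 = y1 NOR y5 = 1 NOR 0 = 0
y16 = y9 NOR y13 = 0 NOR 1 = 0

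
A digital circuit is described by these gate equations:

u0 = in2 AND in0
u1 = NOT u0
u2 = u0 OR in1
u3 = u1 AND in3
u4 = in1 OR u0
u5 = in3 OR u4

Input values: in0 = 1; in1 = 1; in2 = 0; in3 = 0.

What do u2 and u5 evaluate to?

u2 = 1, u5 = 1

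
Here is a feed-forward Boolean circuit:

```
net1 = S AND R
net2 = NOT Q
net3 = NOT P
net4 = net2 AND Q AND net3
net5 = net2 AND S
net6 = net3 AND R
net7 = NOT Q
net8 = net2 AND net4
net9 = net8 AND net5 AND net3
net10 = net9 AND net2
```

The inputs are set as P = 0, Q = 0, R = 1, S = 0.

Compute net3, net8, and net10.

net2 = NOT Q = NOT 0 = 1
net3 = NOT P = NOT 0 = 1
net4 = net2 AND Q AND net3 = 1 AND 0 AND 1 = 0
net5 = net2 AND S = 1 AND 0 = 0
net8 = net2 AND net4 = 1 AND 0 = 0
net9 = net8 AND net5 AND net3 = 0 AND 0 AND 1 = 0
net10 = net9 AND net2 = 0 AND 1 = 0

net3 = 1, net8 = 0, net10 = 0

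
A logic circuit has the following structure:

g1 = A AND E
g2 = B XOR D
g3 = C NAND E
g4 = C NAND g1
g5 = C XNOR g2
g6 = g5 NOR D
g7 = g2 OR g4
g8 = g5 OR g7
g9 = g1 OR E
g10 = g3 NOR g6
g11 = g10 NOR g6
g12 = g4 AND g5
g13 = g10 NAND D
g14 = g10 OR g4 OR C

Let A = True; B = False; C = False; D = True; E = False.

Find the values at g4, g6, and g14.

g4 = True, g6 = False, g14 = True

g1 = A AND E = True AND False = False
g2 = B XOR D = False XOR True = True
g3 = C NAND E = False NAND False = True
g4 = C NAND g1 = False NAND False = True
g5 = C XNOR g2 = False XNOR True = False
g6 = g5 NOR D = False NOR True = False
g10 = g3 NOR g6 = True NOR False = False
g14 = g10 OR g4 OR C = False OR True OR False = True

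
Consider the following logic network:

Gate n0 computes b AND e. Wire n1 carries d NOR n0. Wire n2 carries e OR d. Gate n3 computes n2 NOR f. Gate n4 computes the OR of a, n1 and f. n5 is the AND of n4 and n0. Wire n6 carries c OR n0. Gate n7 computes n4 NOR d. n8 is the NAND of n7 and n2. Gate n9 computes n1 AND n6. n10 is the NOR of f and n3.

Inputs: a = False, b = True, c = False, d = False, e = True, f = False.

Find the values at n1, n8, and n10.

n1 = False, n8 = False, n10 = True

n0 = b AND e = True AND True = True
n1 = d NOR n0 = False NOR True = False
n2 = e OR d = True OR False = True
n3 = n2 NOR f = True NOR False = False
n4 = a OR n1 OR f = False OR False OR False = False
n7 = n4 NOR d = False NOR False = True
n8 = n7 NAND n2 = True NAND True = False
n10 = f NOR n3 = False NOR False = True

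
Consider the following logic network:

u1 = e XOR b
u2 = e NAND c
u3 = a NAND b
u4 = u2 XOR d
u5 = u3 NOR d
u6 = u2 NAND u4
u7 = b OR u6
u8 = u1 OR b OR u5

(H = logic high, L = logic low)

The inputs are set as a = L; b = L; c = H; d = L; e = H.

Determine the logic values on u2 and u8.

u2 = L, u8 = H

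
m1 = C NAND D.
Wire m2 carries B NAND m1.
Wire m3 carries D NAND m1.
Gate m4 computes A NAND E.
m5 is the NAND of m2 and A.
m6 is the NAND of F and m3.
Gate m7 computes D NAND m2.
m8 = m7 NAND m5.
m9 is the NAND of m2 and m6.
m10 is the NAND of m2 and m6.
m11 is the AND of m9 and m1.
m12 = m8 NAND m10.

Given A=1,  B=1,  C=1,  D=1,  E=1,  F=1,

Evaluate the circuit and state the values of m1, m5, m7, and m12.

m1 = 0; m5 = 0; m7 = 0; m12 = 0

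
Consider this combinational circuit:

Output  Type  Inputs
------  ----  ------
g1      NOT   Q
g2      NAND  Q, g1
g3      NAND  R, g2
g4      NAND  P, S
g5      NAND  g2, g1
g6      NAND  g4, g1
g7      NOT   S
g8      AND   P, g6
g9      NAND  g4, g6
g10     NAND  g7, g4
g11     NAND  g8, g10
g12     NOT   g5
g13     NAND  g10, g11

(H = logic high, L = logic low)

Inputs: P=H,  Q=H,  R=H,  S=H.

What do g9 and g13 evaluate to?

g9 = H, g13 = H

g1 = NOT Q = NOT H = L
g4 = P NAND S = H NAND H = L
g6 = g4 NAND g1 = L NAND L = H
g7 = NOT S = NOT H = L
g8 = P AND g6 = H AND H = H
g9 = g4 NAND g6 = L NAND H = H
g10 = g7 NAND g4 = L NAND L = H
g11 = g8 NAND g10 = H NAND H = L
g13 = g10 NAND g11 = H NAND L = H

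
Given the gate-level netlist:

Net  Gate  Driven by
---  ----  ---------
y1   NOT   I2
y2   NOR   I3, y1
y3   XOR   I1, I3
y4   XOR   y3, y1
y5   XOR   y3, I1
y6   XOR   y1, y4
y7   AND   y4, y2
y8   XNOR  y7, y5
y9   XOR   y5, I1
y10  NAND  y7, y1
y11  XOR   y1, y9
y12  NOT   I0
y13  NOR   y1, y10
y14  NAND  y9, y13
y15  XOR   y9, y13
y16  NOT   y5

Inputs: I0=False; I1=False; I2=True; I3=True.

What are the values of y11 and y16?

y1 = NOT I2 = NOT True = False
y3 = I1 XOR I3 = False XOR True = True
y5 = y3 XOR I1 = True XOR False = True
y9 = y5 XOR I1 = True XOR False = True
y11 = y1 XOR y9 = False XOR True = True
y16 = NOT y5 = NOT True = False

y11 = True  y16 = False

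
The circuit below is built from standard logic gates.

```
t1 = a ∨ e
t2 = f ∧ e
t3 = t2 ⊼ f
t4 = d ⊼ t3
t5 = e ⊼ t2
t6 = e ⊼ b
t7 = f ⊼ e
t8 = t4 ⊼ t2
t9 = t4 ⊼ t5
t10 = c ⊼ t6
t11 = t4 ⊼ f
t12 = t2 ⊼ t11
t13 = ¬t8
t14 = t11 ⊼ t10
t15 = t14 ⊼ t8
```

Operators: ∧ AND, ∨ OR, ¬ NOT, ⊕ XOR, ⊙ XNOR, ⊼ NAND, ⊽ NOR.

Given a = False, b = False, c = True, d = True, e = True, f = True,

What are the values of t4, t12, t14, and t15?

t4 = True, t12 = True, t14 = True, t15 = True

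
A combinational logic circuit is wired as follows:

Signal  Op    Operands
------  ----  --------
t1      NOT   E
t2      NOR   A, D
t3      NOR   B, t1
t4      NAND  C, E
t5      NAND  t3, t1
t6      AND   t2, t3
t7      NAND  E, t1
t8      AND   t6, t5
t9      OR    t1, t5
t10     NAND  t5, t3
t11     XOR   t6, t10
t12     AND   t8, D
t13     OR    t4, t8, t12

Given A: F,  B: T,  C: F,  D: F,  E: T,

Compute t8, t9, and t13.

t8 = F; t9 = T; t13 = T

t1 = NOT E = NOT T = F
t2 = A NOR D = F NOR F = T
t3 = B NOR t1 = T NOR F = F
t4 = C NAND E = F NAND T = T
t5 = t3 NAND t1 = F NAND F = T
t6 = t2 AND t3 = T AND F = F
t8 = t6 AND t5 = F AND T = F
t9 = t1 OR t5 = F OR T = T
t12 = t8 AND D = F AND F = F
t13 = t4 OR t8 OR t12 = T OR F OR F = T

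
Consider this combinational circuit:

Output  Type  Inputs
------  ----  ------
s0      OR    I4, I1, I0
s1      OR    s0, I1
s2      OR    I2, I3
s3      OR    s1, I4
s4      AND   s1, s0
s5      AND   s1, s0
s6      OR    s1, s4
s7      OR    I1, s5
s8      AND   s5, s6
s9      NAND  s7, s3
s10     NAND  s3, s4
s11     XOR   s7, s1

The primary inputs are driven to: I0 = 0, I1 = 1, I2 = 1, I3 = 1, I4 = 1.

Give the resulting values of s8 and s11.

s0 = I4 OR I1 OR I0 = 1 OR 1 OR 0 = 1
s1 = s0 OR I1 = 1 OR 1 = 1
s4 = s1 AND s0 = 1 AND 1 = 1
s5 = s1 AND s0 = 1 AND 1 = 1
s6 = s1 OR s4 = 1 OR 1 = 1
s7 = I1 OR s5 = 1 OR 1 = 1
s8 = s5 AND s6 = 1 AND 1 = 1
s11 = s7 XOR s1 = 1 XOR 1 = 0

s8 = 1; s11 = 0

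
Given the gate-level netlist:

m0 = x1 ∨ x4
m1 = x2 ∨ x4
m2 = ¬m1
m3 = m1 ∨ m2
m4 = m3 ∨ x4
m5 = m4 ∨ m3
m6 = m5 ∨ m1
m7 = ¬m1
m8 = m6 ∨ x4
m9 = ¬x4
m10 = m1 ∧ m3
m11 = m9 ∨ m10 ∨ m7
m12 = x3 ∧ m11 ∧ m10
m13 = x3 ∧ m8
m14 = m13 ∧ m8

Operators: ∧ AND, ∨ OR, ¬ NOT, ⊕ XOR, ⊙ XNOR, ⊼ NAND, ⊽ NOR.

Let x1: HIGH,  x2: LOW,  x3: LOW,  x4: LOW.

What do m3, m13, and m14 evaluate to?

m3 = HIGH, m13 = LOW, m14 = LOW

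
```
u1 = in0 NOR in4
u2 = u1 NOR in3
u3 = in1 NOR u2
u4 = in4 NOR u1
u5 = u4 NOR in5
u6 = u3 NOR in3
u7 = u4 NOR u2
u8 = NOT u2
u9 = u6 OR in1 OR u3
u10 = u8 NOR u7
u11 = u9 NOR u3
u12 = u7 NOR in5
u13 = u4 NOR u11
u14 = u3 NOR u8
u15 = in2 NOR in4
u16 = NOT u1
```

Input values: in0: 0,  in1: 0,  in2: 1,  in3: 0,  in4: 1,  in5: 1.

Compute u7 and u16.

u7 = 0  u16 = 1

u1 = in0 NOR in4 = 0 NOR 1 = 0
u2 = u1 NOR in3 = 0 NOR 0 = 1
u4 = in4 NOR u1 = 1 NOR 0 = 0
u7 = u4 NOR u2 = 0 NOR 1 = 0
u16 = NOT u1 = NOT 0 = 1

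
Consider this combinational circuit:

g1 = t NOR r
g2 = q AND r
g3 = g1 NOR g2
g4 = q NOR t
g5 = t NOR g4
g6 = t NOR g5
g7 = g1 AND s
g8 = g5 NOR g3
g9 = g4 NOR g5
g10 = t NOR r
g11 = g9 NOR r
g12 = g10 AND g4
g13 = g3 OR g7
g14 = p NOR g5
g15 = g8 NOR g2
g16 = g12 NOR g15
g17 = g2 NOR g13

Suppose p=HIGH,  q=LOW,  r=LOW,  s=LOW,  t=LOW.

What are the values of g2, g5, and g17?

g2 = LOW, g5 = LOW, g17 = HIGH

g1 = t NOR r = LOW NOR LOW = HIGH
g2 = q AND r = LOW AND LOW = LOW
g3 = g1 NOR g2 = HIGH NOR LOW = LOW
g4 = q NOR t = LOW NOR LOW = HIGH
g5 = t NOR g4 = LOW NOR HIGH = LOW
g7 = g1 AND s = HIGH AND LOW = LOW
g13 = g3 OR g7 = LOW OR LOW = LOW
g17 = g2 NOR g13 = LOW NOR LOW = HIGH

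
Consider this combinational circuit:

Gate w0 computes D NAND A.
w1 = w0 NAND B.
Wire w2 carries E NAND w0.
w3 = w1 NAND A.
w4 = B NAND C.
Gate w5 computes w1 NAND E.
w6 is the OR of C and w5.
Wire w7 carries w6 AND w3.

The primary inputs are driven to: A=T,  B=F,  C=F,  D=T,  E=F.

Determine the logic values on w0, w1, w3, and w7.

w0 = F  w1 = T  w3 = F  w7 = F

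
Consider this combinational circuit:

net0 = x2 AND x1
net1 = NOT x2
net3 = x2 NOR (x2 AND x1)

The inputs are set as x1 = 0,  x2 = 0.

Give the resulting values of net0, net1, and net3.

net0 = 0 AND 0 = 0
net1 = NOT 0 = 1
net3 = 0 NOR (0 AND 0) = 1

net0 = 0  net1 = 1  net3 = 1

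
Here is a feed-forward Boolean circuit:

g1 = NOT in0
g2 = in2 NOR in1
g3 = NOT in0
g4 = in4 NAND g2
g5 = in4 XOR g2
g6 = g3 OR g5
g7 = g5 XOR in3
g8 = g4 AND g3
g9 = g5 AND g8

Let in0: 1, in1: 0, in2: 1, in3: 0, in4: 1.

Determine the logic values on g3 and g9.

g3 = 0, g9 = 0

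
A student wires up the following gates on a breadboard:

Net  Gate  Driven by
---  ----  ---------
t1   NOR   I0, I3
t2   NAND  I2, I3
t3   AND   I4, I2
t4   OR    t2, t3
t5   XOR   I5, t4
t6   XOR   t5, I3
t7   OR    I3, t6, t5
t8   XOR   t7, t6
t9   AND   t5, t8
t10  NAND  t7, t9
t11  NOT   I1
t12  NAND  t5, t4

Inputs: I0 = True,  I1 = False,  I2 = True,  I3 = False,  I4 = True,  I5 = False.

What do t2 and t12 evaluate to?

t2 = I2 NAND I3 = True NAND False = True
t3 = I4 AND I2 = True AND True = True
t4 = t2 OR t3 = True OR True = True
t5 = I5 XOR t4 = False XOR True = True
t12 = t5 NAND t4 = True NAND True = False

t2 = True, t12 = False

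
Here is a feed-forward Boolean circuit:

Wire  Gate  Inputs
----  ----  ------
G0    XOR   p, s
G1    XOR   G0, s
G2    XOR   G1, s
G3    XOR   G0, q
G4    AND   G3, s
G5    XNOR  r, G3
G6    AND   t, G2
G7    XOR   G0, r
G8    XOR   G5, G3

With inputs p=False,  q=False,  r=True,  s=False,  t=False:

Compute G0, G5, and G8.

G0 = False, G5 = False, G8 = False

G0 = p XOR s = False XOR False = False
G3 = G0 XOR q = False XOR False = False
G5 = r XNOR G3 = True XNOR False = False
G8 = G5 XOR G3 = False XOR False = False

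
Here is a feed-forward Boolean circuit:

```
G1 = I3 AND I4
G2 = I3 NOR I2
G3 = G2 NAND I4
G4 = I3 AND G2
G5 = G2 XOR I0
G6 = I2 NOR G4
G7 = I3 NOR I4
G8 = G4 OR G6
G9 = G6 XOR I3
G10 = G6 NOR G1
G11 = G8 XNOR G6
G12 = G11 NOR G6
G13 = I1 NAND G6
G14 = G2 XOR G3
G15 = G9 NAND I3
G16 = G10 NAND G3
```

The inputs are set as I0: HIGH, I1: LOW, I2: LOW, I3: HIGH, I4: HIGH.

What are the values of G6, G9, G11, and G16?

G1 = I3 AND I4 = HIGH AND HIGH = HIGH
G2 = I3 NOR I2 = HIGH NOR LOW = LOW
G3 = G2 NAND I4 = LOW NAND HIGH = HIGH
G4 = I3 AND G2 = HIGH AND LOW = LOW
G6 = I2 NOR G4 = LOW NOR LOW = HIGH
G8 = G4 OR G6 = LOW OR HIGH = HIGH
G9 = G6 XOR I3 = HIGH XOR HIGH = LOW
G10 = G6 NOR G1 = HIGH NOR HIGH = LOW
G11 = G8 XNOR G6 = HIGH XNOR HIGH = HIGH
G16 = G10 NAND G3 = LOW NAND HIGH = HIGH

G6 = HIGH; G9 = LOW; G11 = HIGH; G16 = HIGH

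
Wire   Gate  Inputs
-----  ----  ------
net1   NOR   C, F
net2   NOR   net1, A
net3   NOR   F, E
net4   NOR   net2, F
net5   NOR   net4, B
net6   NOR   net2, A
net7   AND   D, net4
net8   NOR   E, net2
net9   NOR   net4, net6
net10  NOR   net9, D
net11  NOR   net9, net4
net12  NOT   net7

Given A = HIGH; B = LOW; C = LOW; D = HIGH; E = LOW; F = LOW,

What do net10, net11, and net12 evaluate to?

net1 = C NOR F = LOW NOR LOW = HIGH
net2 = net1 NOR A = HIGH NOR HIGH = LOW
net4 = net2 NOR F = LOW NOR LOW = HIGH
net6 = net2 NOR A = LOW NOR HIGH = LOW
net7 = D AND net4 = HIGH AND HIGH = HIGH
net9 = net4 NOR net6 = HIGH NOR LOW = LOW
net10 = net9 NOR D = LOW NOR HIGH = LOW
net11 = net9 NOR net4 = LOW NOR HIGH = LOW
net12 = NOT net7 = NOT HIGH = LOW

net10 = LOW  net11 = LOW  net12 = LOW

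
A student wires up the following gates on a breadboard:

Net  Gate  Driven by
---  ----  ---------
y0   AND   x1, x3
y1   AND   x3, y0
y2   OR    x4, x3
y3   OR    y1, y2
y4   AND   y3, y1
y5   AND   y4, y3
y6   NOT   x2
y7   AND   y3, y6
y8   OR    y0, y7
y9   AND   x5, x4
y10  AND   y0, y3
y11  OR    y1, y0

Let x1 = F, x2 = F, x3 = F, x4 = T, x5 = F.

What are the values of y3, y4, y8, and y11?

y3 = T; y4 = F; y8 = T; y11 = F

y0 = x1 AND x3 = F AND F = F
y1 = x3 AND y0 = F AND F = F
y2 = x4 OR x3 = T OR F = T
y3 = y1 OR y2 = F OR T = T
y4 = y3 AND y1 = T AND F = F
y6 = NOT x2 = NOT F = T
y7 = y3 AND y6 = T AND T = T
y8 = y0 OR y7 = F OR T = T
y11 = y1 OR y0 = F OR F = F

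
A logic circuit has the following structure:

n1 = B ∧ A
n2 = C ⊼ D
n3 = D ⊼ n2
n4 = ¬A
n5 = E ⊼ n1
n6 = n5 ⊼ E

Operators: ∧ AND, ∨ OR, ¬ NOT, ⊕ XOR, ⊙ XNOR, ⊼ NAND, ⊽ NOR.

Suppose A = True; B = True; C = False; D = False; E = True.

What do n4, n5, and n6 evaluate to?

n4 = False  n5 = False  n6 = True

n1 = B AND A = True AND True = True
n4 = NOT A = NOT True = False
n5 = E NAND n1 = True NAND True = False
n6 = n5 NAND E = False NAND True = True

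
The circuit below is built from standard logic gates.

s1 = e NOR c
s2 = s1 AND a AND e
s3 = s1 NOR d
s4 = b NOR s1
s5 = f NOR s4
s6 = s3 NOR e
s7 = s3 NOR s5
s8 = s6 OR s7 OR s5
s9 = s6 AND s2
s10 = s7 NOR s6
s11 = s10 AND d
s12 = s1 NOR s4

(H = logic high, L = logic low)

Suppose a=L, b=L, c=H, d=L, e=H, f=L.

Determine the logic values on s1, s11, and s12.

s1 = L; s11 = L; s12 = L

s1 = e NOR c = H NOR H = L
s3 = s1 NOR d = L NOR L = H
s4 = b NOR s1 = L NOR L = H
s5 = f NOR s4 = L NOR H = L
s6 = s3 NOR e = H NOR H = L
s7 = s3 NOR s5 = H NOR L = L
s10 = s7 NOR s6 = L NOR L = H
s11 = s10 AND d = H AND L = L
s12 = s1 NOR s4 = L NOR H = L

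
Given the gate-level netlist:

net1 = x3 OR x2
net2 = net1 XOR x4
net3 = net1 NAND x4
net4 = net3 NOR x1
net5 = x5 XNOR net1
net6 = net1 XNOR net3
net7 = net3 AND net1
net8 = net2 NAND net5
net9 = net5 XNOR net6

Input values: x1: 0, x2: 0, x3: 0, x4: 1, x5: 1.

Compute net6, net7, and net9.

net1 = x3 OR x2 = 0 OR 0 = 0
net3 = net1 NAND x4 = 0 NAND 1 = 1
net5 = x5 XNOR net1 = 1 XNOR 0 = 0
net6 = net1 XNOR net3 = 0 XNOR 1 = 0
net7 = net3 AND net1 = 1 AND 0 = 0
net9 = net5 XNOR net6 = 0 XNOR 0 = 1

net6 = 0, net7 = 0, net9 = 1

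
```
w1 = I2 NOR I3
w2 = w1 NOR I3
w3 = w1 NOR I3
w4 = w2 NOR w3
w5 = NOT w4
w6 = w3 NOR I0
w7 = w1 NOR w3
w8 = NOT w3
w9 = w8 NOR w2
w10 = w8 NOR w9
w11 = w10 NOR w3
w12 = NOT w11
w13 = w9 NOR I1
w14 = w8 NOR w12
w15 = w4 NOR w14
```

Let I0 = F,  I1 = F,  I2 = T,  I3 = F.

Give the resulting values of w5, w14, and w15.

w5 = T, w14 = F, w15 = T

w1 = I2 NOR I3 = T NOR F = F
w2 = w1 NOR I3 = F NOR F = T
w3 = w1 NOR I3 = F NOR F = T
w4 = w2 NOR w3 = T NOR T = F
w5 = NOT w4 = NOT F = T
w8 = NOT w3 = NOT T = F
w9 = w8 NOR w2 = F NOR T = F
w10 = w8 NOR w9 = F NOR F = T
w11 = w10 NOR w3 = T NOR T = F
w12 = NOT w11 = NOT F = T
w14 = w8 NOR w12 = F NOR T = F
w15 = w4 NOR w14 = F NOR F = T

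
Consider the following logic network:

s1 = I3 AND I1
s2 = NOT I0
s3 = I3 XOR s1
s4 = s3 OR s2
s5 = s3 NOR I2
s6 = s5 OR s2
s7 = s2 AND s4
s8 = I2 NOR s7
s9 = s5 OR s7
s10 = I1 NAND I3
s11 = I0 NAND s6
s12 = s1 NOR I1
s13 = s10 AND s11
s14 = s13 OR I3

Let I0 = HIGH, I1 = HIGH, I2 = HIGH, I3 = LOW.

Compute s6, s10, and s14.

s6 = LOW, s10 = HIGH, s14 = HIGH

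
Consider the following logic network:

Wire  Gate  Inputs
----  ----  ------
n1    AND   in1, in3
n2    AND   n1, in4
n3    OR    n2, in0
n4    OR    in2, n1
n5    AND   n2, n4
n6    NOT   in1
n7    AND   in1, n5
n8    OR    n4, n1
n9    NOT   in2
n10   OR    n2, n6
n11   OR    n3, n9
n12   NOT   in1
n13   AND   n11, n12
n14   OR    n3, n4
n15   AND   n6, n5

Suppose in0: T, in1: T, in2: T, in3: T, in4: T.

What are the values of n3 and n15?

n3 = T  n15 = F

n1 = in1 AND in3 = T AND T = T
n2 = n1 AND in4 = T AND T = T
n3 = n2 OR in0 = T OR T = T
n4 = in2 OR n1 = T OR T = T
n5 = n2 AND n4 = T AND T = T
n6 = NOT in1 = NOT T = F
n15 = n6 AND n5 = F AND T = F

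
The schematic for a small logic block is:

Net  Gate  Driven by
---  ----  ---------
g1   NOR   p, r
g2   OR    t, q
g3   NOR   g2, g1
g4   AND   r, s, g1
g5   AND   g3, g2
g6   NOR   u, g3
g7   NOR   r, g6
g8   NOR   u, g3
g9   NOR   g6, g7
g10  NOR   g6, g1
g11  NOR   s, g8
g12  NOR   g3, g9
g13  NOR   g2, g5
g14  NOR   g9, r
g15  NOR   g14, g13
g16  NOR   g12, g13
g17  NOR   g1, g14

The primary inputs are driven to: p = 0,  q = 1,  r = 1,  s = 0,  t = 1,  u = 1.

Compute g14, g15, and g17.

g14 = 0, g15 = 1, g17 = 1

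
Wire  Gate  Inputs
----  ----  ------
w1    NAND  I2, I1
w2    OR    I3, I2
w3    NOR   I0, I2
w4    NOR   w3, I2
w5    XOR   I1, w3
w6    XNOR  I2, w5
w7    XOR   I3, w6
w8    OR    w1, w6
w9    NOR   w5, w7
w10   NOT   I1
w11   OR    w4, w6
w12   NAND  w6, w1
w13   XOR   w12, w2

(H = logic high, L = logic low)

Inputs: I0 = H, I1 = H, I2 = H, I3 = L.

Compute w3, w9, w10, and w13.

w1 = I2 NAND I1 = H NAND H = L
w2 = I3 OR I2 = L OR H = H
w3 = I0 NOR I2 = H NOR H = L
w5 = I1 XOR w3 = H XOR L = H
w6 = I2 XNOR w5 = H XNOR H = H
w7 = I3 XOR w6 = L XOR H = H
w9 = w5 NOR w7 = H NOR H = L
w10 = NOT I1 = NOT H = L
w12 = w6 NAND w1 = H NAND L = H
w13 = w12 XOR w2 = H XOR H = L

w3 = L, w9 = L, w10 = L, w13 = L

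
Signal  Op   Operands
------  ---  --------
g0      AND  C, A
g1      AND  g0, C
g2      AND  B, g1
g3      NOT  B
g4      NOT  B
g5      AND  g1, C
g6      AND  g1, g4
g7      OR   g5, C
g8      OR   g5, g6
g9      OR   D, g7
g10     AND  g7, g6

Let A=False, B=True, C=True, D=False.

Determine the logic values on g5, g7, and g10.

g5 = False; g7 = True; g10 = False

g0 = C AND A = True AND False = False
g1 = g0 AND C = False AND True = False
g4 = NOT B = NOT True = False
g5 = g1 AND C = False AND True = False
g6 = g1 AND g4 = False AND False = False
g7 = g5 OR C = False OR True = True
g10 = g7 AND g6 = True AND False = False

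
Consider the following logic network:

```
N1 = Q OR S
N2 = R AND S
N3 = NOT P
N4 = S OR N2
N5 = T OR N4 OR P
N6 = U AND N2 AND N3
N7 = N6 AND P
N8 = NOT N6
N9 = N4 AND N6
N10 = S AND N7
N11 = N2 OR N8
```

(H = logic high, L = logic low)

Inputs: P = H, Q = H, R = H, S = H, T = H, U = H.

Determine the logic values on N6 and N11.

N6 = L  N11 = H

N2 = R AND S = H AND H = H
N3 = NOT P = NOT H = L
N6 = U AND N2 AND N3 = H AND H AND L = L
N8 = NOT N6 = NOT L = H
N11 = N2 OR N8 = H OR H = H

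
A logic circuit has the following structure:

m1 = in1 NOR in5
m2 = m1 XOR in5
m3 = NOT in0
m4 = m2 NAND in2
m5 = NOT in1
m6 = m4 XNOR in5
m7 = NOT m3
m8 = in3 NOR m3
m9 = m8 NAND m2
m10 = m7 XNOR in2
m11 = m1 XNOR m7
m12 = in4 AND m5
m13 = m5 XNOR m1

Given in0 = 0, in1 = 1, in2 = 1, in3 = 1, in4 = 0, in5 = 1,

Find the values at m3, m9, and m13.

m3 = 1, m9 = 1, m13 = 1

m1 = in1 NOR in5 = 1 NOR 1 = 0
m2 = m1 XOR in5 = 0 XOR 1 = 1
m3 = NOT in0 = NOT 0 = 1
m5 = NOT in1 = NOT 1 = 0
m8 = in3 NOR m3 = 1 NOR 1 = 0
m9 = m8 NAND m2 = 0 NAND 1 = 1
m13 = m5 XNOR m1 = 0 XNOR 0 = 1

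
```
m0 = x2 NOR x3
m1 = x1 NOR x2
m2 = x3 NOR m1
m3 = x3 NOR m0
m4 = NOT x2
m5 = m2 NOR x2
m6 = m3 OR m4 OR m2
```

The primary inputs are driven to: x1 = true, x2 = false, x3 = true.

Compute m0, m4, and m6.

m0 = false  m4 = true  m6 = true

m0 = x2 NOR x3 = false NOR true = false
m1 = x1 NOR x2 = true NOR false = false
m2 = x3 NOR m1 = true NOR false = false
m3 = x3 NOR m0 = true NOR false = false
m4 = NOT x2 = NOT false = true
m6 = m3 OR m4 OR m2 = false OR true OR false = true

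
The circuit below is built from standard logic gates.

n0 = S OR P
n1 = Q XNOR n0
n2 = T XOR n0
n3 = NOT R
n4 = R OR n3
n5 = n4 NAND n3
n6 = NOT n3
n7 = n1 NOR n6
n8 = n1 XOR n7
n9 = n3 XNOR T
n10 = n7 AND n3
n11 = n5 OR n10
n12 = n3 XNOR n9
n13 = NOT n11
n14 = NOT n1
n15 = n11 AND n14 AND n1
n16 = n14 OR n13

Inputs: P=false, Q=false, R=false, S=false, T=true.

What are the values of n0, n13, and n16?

n0 = S OR P = false OR false = false
n1 = Q XNOR n0 = false XNOR false = true
n3 = NOT R = NOT false = true
n4 = R OR n3 = false OR true = true
n5 = n4 NAND n3 = true NAND true = false
n6 = NOT n3 = NOT true = false
n7 = n1 NOR n6 = true NOR false = false
n10 = n7 AND n3 = false AND true = false
n11 = n5 OR n10 = false OR false = false
n13 = NOT n11 = NOT false = true
n14 = NOT n1 = NOT true = false
n16 = n14 OR n13 = false OR true = true

n0 = false, n13 = true, n16 = true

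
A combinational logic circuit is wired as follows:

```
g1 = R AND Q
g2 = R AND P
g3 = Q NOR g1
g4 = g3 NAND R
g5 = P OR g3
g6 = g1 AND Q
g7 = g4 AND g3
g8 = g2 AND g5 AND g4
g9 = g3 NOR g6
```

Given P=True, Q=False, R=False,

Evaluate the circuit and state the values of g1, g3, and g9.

g1 = False; g3 = True; g9 = False

g1 = R AND Q = False AND False = False
g3 = Q NOR g1 = False NOR False = True
g6 = g1 AND Q = False AND False = False
g9 = g3 NOR g6 = True NOR False = False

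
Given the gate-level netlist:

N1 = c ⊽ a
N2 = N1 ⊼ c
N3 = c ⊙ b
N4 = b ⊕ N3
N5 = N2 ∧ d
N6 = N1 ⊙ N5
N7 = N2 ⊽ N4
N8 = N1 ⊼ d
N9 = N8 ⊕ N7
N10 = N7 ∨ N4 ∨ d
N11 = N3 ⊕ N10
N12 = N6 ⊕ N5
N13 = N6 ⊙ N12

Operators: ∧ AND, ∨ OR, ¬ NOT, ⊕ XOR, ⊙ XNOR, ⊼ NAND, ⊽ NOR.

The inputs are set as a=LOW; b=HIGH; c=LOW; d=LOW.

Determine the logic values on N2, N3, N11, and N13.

N1 = c NOR a = LOW NOR LOW = HIGH
N2 = N1 NAND c = HIGH NAND LOW = HIGH
N3 = c XNOR b = LOW XNOR HIGH = LOW
N4 = b XOR N3 = HIGH XOR LOW = HIGH
N5 = N2 AND d = HIGH AND LOW = LOW
N6 = N1 XNOR N5 = HIGH XNOR LOW = LOW
N7 = N2 NOR N4 = HIGH NOR HIGH = LOW
N10 = N7 OR N4 OR d = LOW OR HIGH OR LOW = HIGH
N11 = N3 XOR N10 = LOW XOR HIGH = HIGH
N12 = N6 XOR N5 = LOW XOR LOW = LOW
N13 = N6 XNOR N12 = LOW XNOR LOW = HIGH

N2 = HIGH, N3 = LOW, N11 = HIGH, N13 = HIGH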